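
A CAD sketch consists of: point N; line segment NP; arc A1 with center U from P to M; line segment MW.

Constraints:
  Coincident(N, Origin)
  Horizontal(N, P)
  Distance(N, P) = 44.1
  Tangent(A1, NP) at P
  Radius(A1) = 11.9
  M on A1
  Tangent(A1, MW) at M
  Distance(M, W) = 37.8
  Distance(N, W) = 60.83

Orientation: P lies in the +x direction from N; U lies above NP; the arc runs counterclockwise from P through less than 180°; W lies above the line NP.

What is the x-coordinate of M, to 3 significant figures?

54.2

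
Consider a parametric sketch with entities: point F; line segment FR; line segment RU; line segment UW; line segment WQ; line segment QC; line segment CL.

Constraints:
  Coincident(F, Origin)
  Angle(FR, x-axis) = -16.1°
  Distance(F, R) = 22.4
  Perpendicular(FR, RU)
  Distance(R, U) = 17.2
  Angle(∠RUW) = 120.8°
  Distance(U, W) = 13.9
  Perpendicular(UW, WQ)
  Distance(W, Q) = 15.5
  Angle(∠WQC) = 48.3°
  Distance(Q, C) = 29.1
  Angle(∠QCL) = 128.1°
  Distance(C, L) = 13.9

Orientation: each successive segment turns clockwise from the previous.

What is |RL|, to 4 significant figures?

32.56

∠WQC = 48.3° gives QC at -27.00° from the x-axis; with |QC| = 29.1, C = (25.30, -24.48). ∠QCL = 128.1° gives CL at -78.90° from the x-axis; with |CL| = 13.9, L = (27.98, -38.12). Then |RL| = |L − R| = 32.56.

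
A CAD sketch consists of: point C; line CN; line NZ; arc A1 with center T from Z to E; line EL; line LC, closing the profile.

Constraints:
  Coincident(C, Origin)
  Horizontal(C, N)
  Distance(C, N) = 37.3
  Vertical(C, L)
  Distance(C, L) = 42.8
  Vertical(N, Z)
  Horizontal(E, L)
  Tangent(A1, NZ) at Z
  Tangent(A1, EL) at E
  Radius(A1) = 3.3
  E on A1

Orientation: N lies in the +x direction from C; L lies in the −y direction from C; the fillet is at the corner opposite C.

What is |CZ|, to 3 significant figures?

54.3

The virtual corner opposite C is at (37.3, -42.8). A1 meets NZ tangentially, so TZ is at right angles to NZ and tangency of A1 to EL means the radius TE is perpendicular to EL, with radius 3.3, so the center T sits 3.3 in from both sides at T = (34.0, -39.5). That places the tangent points at Z = (37.3, -39.5) on NZ and E = (34.0, -42.8) on EL. Then |CZ| = |Z − C| = 54.3.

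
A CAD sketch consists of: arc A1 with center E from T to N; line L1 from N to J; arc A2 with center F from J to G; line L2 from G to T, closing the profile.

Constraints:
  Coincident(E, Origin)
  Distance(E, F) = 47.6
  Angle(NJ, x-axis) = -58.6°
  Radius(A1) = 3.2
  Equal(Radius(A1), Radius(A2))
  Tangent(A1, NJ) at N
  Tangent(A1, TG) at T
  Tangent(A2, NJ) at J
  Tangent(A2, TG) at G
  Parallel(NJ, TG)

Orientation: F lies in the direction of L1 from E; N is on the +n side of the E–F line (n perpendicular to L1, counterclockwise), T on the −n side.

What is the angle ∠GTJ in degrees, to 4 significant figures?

7.658°

The slot axis is L1's direction at -58.6°, so u = (cos -58.6°, sin -58.6°) = (0.5210, -0.8536) and n = (−sin -58.6°, cos -58.6°) = (0.8536, 0.5210). E is at the origin and F lies 47.6 along u from E, so F = 47.6·u = (24.80, -40.63). Tangency of A1 to both parallel lines with radius 3.2 puts N and T at E ± 3.2·n: N = (2.731, 1.667), T = (-2.731, -1.667). Equal radii place J and G the same way about F: J = F + 3.2·n = (27.53, -38.96), G = F − 3.2·n = (22.07, -42.30). Then cos ∠GTJ = TG·TJ / (|TG||TJ|), giving 7.658°.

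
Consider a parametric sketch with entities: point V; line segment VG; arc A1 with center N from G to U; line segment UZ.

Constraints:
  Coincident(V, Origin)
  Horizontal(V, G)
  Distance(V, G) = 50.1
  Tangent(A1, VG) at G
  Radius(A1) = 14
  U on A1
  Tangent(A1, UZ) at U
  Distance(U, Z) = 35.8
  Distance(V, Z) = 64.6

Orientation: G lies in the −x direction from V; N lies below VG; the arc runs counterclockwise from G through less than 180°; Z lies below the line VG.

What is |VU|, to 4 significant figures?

65.25

Checks: |NU| = 14.00 ✓; ∠(NU, UZ) = 90.00° ✓; |UZ| = 35.80 ✓; |VZ| = 64.60 ✓.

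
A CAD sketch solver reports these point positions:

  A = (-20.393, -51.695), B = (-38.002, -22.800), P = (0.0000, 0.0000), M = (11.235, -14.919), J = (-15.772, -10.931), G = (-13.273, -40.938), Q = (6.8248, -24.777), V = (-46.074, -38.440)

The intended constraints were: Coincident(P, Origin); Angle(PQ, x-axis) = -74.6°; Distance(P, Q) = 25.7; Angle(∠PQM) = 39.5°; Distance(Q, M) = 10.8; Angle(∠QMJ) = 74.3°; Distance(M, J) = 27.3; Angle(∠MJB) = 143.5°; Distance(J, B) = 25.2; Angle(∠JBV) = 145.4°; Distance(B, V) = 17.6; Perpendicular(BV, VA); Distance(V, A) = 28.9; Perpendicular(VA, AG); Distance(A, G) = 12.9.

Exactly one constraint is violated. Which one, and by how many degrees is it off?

Perpendicular(VA, AG) — off by 6.20°.

P = (0.00, 0.00) ✓; PQ at -74.60° ✓; |PQ| = 25.70 ✓; ∠PQM = 39.50° ✓; |QM| = 10.80 ✓; ∠QMJ = 74.30° ✓; |MJ| = 27.30 ✓; ∠MJB = 143.5° ✓; |JB| = 25.20 ✓; ∠JBV = 145.4° ✓; |BV| = 17.60 ✓; ∠(BV, VA) = 90.00° ✓; |VA| = 28.90 ✓; ∠(VA, AG) = 83.80° ✗; |AG| = 12.90 ✓.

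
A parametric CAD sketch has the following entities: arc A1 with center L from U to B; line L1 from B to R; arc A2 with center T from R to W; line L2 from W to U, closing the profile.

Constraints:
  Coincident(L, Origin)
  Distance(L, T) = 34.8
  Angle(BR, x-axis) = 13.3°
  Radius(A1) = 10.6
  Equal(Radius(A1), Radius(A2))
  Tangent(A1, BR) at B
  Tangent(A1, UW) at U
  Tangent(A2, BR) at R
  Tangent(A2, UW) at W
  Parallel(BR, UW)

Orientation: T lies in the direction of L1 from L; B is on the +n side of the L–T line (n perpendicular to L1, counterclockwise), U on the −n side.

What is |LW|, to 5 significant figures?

36.379

The slot axis is L1's direction at 13.3°, so u = (cos 13.3°, sin 13.3°) = (0.97318, 0.23005) and n = (−sin 13.3°, cos 13.3°) = (-0.23005, 0.97318). L is at the origin and T lies 34.8 along u from L, so T = 34.8·u = (33.867, 8.0057). Tangency of A1 to both parallel lines with radius 10.6 puts B and U at L ± 10.6·n: B = (-2.4385, 10.316), U = (2.4385, -10.316). Equal radii place R and W the same way about T: R = T + 10.6·n = (31.428, 18.321), W = T − 10.6·n = (36.305, -2.3100). Then |LW| = |W − L| = 36.379.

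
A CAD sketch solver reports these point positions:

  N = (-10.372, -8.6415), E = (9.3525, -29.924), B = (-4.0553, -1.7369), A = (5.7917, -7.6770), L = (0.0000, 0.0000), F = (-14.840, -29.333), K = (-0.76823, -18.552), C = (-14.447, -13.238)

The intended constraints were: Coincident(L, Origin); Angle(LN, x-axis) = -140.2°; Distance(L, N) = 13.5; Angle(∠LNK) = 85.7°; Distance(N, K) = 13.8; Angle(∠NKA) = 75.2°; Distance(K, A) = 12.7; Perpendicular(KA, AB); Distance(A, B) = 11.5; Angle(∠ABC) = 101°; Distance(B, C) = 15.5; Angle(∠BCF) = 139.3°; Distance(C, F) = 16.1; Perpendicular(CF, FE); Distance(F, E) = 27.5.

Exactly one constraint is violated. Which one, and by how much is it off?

Distance(F, E) = 27.5 — off by 3.30.

L = (0.00, 0.00) ✓; LN at -140.2° ✓; |LN| = 13.50 ✓; ∠LNK = 85.70° ✓; |NK| = 13.80 ✓; ∠NKA = 75.20° ✓; |KA| = 12.70 ✓; ∠(KA, AB) = 90.00° ✓; |AB| = 11.50 ✓; ∠ABC = 101.0° ✓; |BC| = 15.50 ✓; ∠BCF = 139.3° ✓; |CF| = 16.10 ✓; ∠(CF, FE) = 90.00° ✓; |FE| = 24.20 ✗.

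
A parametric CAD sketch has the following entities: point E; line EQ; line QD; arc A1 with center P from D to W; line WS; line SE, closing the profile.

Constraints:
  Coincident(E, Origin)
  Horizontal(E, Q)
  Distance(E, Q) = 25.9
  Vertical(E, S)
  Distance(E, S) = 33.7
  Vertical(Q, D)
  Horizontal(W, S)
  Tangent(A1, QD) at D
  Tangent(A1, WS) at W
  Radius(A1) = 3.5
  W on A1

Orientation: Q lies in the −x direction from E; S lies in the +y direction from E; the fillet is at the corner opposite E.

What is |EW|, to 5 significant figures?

40.465

E is at the origin; EQ is horizontal with |EQ| = 25.9 and Q on the −x side, so Q = (-25.900, 0.0000). E and S share the same x with |ES| = 33.7 and S on the +y side, so S = (0.0000, 33.700). The virtual corner opposite E is at (-25.900, 33.700). Since A1 is tangent to QD there, PD ⟂ QD and the tangent condition forces PW to be normal to WS, with radius 3.5, so the center P sits 3.5 in from both sides at P = (-22.400, 30.200). That places the tangent points at D = (-25.900, 30.200) on QD and W = (-22.400, 33.700) on WS. Then |EW| = |W − E| = 40.465.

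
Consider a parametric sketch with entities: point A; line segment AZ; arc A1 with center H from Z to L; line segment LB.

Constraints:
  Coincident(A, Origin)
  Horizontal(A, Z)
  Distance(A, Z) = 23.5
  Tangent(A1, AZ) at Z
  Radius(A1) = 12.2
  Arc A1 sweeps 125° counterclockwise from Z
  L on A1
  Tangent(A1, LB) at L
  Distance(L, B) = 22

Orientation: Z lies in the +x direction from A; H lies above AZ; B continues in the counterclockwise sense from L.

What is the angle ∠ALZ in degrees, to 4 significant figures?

32.68°

A is at the origin; AZ is horizontal with |AZ| = 23.5 and Z on the +x side, so Z = (23.50, 0.000). Since A1 is tangent to AZ there, HZ ⟂ AZ, so H = Z + (0, 12.2) = (23.50, 12.20). On A1, Z sits at bearing -90° from H; a 125° counterclockwise sweep puts L at bearing 35°, so L = H + 12.2·(cos 35°, sin 35°) = (33.49, 19.20). Then cos ∠ALZ = LA·LZ / (|LA||LZ|), giving 32.68°.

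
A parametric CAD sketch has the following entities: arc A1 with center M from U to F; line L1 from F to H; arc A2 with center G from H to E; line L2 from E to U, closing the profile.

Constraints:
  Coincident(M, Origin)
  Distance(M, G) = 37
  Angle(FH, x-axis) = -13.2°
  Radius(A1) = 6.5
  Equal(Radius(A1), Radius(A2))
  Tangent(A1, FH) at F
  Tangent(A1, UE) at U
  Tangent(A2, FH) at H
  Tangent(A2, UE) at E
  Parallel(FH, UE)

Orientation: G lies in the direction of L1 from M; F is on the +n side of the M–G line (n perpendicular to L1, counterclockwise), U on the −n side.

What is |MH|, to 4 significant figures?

37.57

The slot axis is L1's direction at -13.2°, so u = (cos -13.2°, sin -13.2°) = (0.9736, -0.2284) and n = (−sin -13.2°, cos -13.2°) = (0.2284, 0.9736). M is at the origin and G lies 37.0 along u from M, so G = 37.0·u = (36.02, -8.449). Tangency of A1 to both parallel lines with radius 6.5 puts F and U at M ± 6.5·n: F = (1.484, 6.328), U = (-1.484, -6.328). Equal radii place H and E the same way about G: H = G + 6.5·n = (37.51, -2.121), E = G − 6.5·n = (34.54, -14.78). Then |MH| = |H − M| = 37.57.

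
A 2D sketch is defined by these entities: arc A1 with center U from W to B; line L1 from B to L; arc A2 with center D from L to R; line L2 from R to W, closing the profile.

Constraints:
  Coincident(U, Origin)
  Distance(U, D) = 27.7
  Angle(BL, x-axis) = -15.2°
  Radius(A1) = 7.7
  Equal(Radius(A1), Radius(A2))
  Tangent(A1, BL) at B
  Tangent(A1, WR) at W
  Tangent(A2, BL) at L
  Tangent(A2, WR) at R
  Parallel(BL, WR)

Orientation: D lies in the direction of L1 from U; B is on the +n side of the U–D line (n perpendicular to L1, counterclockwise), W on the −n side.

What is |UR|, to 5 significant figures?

28.750

The slot axis is L1's direction at -15.2°, so u = (cos -15.2°, sin -15.2°) = (0.96502, -0.26219) and n = (−sin -15.2°, cos -15.2°) = (0.26219, 0.96502). U is at the origin and D lies 27.7 along u from U, so D = 27.7·u = (26.731, -7.2626). Tangency of A1 to both parallel lines with radius 7.7 puts B and W at U ± 7.7·n: B = (2.0189, 7.4306), W = (-2.0189, -7.4306). Equal radii place L and R the same way about D: L = D + 7.7·n = (28.750, 0.16799), R = D − 7.7·n = (24.712, -14.693). Then |UR| = |R − U| = 28.750.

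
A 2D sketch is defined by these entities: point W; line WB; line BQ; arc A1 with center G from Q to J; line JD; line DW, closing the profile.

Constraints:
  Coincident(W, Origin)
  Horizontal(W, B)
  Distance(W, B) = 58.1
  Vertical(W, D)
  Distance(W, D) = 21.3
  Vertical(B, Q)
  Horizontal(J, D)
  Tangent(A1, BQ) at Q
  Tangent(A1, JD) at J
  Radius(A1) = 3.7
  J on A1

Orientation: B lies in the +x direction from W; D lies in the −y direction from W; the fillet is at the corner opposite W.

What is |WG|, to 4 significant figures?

57.18

W and D share the same x with |WD| = 21.3 and D on the −y side, so D = (0.000, -21.30). The virtual corner opposite W is at (58.10, -21.30). Tangency of A1 to BQ means the radius GQ is perpendicular to BQ and since A1 is tangent to JD there, GJ ⟂ JD, with radius 3.7, so the center G sits 3.7 in from both sides at G = (54.40, -17.60). Then |WG| = |G − W| = 57.18.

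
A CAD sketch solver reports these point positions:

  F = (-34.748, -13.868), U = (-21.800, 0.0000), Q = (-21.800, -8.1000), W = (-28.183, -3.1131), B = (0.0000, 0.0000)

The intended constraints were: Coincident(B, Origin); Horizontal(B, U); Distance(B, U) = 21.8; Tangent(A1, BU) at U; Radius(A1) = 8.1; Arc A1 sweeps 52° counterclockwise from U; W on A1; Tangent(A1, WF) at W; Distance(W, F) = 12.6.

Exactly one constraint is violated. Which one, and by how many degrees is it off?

Tangent(A1, WF) at W — off by 6.60°.

B = (0.00, 0.00) ✓; B.y = 0.00, U.y = 0.00 ✓; |BU| = 21.80 ✓; ∠(QU, UB) = 90.00° ✓; |QU| = 8.100 ✓; bearing(Q→W) − bearing(Q→U) = 52.00° ✓; |QW| = 8.100 ✓; ∠(QW, WF) = 83.40° ✗; |WF| = 12.60 ✓.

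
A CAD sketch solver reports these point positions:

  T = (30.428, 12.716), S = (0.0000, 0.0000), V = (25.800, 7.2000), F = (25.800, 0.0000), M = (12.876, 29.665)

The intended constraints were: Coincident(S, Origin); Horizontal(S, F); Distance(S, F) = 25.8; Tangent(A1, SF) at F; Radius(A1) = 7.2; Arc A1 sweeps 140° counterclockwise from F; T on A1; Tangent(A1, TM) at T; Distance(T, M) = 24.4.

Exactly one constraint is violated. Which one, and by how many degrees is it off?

Tangent(A1, TM) at T — off by 4.00°.

S = (0.00, 0.00) ✓; S.y = 0.00, F.y = 0.00 ✓; |SF| = 25.80 ✓; ∠(VF, FS) = 90.00° ✓; |VF| = 7.200 ✓; bearing(V→T) − bearing(V→F) = 140.0° ✓; |VT| = 7.200 ✓; ∠(VT, TM) = 94.00° ✗; |TM| = 24.40 ✓.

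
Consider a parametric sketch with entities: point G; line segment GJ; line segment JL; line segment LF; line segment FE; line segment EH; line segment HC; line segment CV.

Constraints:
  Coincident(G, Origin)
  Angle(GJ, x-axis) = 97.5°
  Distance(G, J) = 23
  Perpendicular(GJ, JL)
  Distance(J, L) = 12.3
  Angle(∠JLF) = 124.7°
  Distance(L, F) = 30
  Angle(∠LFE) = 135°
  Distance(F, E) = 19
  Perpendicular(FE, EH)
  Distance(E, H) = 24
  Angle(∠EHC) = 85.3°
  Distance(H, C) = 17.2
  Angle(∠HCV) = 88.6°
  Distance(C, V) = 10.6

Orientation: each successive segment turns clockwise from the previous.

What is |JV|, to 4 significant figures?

30.60

G is at the origin; GJ runs at 97.5° with length 23.0, so J = (-3.002, 22.80). GJ is perpendicular to JL, so JL runs at 7.500°; with |JL| = 12.3, L = (9.193, 24.41). ∠JLF = 124.7° gives LF at -47.80° from the x-axis; with |LF| = 30.0, F = (29.34, 2.185). ∠LFE = 135.0° gives FE at -92.80° from the x-axis; with |FE| = 19.0, E = (28.42, -16.79). The perpendicularity gives EH at right angles to FE, so EH runs at 177.2°; with |EH| = 24.0, H = (4.445, -15.62). ∠EHC = 85.3° gives HC at 82.50° from the x-axis; with |HC| = 17.2, C = (6.690, 1.432). ∠HCV = 88.6° gives CV at -8.900° from the x-axis; with |CV| = 10.6, V = (17.16, -0.2074). Then |JV| = |V − J| = 30.60.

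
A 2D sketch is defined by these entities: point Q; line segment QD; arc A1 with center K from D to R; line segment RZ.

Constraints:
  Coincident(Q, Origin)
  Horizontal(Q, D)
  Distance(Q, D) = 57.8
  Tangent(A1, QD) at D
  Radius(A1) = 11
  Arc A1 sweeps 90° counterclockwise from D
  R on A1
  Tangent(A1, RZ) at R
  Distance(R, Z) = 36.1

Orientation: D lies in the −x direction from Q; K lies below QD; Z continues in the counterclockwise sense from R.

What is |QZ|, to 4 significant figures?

83.38

On A1, D sits at bearing 90° from K; a 90° counterclockwise sweep puts R at bearing 180°, so R = K + 11.0·(cos 180°, sin 180°) = (-68.80, -11.00). Since A1 is tangent to RZ there, KR ⟂ RZ, so RZ runs along (−sin 180°, cos 180°); with |RZ| = 36.1, Z = (-68.80, -47.10). Then |QZ| = |Z − Q| = 83.38.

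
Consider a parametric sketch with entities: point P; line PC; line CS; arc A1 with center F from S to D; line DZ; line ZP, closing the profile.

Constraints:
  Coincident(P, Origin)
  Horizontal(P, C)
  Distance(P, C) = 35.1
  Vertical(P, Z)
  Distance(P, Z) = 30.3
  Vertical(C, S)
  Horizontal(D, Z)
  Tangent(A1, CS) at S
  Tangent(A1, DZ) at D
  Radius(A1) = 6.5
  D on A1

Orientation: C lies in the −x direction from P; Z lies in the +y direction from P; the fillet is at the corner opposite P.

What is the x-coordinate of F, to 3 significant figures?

-28.6

P is at the origin; P and C share the same y with |PC| = 35.1 and C on the −x side, so C = (-35.1, 0.00). PZ is vertical with |PZ| = 30.3 and Z on the +y side, so Z = (0.00, 30.3). The virtual corner opposite P is at (-35.1, 30.3). A1 meets CS tangentially, so FS is at right angles to CS and A1 meets DZ tangentially, so FD is at right angles to DZ, with radius 6.5, so the center F sits 6.5 in from both sides at F = (-28.6, 23.8). So F.x = -28.6.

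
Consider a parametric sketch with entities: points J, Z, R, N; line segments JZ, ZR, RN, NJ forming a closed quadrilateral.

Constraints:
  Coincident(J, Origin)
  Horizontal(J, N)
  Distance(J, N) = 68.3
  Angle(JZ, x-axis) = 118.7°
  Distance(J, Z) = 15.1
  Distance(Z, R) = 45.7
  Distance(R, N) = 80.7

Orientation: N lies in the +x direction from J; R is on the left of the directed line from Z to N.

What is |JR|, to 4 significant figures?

56.49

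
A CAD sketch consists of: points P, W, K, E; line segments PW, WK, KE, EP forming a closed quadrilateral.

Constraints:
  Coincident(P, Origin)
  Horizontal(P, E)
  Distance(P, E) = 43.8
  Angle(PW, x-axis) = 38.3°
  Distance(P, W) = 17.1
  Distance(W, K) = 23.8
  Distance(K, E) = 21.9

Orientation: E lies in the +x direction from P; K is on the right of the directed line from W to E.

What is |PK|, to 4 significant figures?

26.68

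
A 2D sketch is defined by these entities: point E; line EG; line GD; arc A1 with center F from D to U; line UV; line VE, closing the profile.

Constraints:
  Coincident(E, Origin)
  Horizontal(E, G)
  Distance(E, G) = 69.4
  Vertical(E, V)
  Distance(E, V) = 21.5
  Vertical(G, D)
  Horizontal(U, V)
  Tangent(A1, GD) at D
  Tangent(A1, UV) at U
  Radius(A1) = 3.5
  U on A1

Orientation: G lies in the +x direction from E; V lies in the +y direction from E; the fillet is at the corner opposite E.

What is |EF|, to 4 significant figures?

68.31

E is at the origin; E and G share the same y with |EG| = 69.4 and G on the +x side, so G = (69.40, 0.000). EV is vertical with |EV| = 21.5 and V on the +y side, so V = (0.000, 21.50). The virtual corner opposite E is at (69.40, 21.50). The tangent condition forces FD to be normal to GD and the tangent condition forces FU to be normal to UV, with radius 3.5, so the center F sits 3.5 in from both sides at F = (65.90, 18.00). Then |EF| = |F − E| = 68.31.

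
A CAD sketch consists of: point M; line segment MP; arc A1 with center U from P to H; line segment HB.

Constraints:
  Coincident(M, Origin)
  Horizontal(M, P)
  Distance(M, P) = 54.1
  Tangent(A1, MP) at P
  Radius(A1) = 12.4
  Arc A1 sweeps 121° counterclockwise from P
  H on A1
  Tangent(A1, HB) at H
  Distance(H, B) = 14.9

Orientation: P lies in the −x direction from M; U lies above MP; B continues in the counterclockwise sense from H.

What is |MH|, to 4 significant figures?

47.36

M is at the origin; MP is horizontal with |MP| = 54.1 and P on the −x side, so P = (-54.10, 0.000). The tangent condition forces UP to be normal to MP, so U = P + (0, 12.4) = (-54.10, 12.40). On A1, P sits at bearing -90° from U; a 121° counterclockwise sweep puts H at bearing 31°, so H = U + 12.4·(cos 31°, sin 31°) = (-43.47, 18.79). Then |MH| = |H − M| = 47.36.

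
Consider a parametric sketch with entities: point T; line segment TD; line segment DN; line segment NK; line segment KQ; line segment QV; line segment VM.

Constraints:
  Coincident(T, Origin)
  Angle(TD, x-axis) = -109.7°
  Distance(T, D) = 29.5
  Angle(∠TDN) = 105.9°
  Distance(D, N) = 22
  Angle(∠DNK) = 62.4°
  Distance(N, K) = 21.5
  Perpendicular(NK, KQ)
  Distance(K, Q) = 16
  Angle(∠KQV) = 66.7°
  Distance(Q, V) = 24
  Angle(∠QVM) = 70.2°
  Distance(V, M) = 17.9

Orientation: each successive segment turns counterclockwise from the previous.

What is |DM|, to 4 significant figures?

26.10

∠KQV = 66.7° gives QV at -74.70° from the x-axis; with |QV| = 24.0, V = (1.425, -40.21). ∠QVM = 70.2° gives VM at 35.10° from the x-axis; with |VM| = 17.9, M = (16.07, -29.92). Then |DM| = |M − D| = 26.10.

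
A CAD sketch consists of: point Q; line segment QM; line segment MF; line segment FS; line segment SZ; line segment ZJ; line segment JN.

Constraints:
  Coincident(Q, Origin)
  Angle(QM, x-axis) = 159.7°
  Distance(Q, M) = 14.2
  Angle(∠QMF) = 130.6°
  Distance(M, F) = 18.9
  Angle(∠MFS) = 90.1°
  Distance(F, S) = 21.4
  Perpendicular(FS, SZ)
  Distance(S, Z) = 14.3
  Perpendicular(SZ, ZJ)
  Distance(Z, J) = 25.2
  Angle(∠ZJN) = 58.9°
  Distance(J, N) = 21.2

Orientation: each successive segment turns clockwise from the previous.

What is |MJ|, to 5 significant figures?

5.9456

The perpendicularity gives SZ at right angles to FS, so SZ runs at -69.600°; with |SZ| = 14.3, Z = (5.1673, 16.709). SZ is perpendicular to ZJ, so ZJ runs at -159.60°; with |ZJ| = 25.2, J = (-18.452, 7.9249). Then |MJ| = |J − M| = 5.9456.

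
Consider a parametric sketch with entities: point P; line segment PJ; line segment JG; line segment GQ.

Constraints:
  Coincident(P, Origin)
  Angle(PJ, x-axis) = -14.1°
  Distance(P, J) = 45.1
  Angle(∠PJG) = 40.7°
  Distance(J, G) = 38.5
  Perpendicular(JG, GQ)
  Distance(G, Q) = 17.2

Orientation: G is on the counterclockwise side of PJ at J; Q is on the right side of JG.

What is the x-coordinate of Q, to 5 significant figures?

35.603

∠PJG = 40.7°, so JG runs at -14.1° + (180° − 40.7°) = 125.20° from the x-axis; with |JG| = 38.5, G = J + 38.5·(cos 125.20°, sin 125.20°) = (21.549, 20.473). JG is perpendicular to GQ; with |GQ| = 17.2 on the right of JG, Q = G + 17.2·(0.81714, 0.57643) = (35.603, 30.388). So Q.x = 35.603.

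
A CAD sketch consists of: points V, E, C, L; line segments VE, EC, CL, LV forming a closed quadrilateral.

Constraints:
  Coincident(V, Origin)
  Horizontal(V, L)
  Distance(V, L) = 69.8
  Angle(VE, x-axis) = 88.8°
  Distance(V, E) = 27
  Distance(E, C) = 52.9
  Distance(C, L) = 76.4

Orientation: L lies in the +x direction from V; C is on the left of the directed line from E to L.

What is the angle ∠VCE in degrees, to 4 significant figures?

12.80°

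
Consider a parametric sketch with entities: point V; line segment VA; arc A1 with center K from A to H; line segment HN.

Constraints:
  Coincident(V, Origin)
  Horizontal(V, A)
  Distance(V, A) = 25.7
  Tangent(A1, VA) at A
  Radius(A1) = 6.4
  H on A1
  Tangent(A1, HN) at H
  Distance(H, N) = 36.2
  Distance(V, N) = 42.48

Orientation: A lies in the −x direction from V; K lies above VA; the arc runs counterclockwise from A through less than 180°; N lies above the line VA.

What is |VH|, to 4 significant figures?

20.09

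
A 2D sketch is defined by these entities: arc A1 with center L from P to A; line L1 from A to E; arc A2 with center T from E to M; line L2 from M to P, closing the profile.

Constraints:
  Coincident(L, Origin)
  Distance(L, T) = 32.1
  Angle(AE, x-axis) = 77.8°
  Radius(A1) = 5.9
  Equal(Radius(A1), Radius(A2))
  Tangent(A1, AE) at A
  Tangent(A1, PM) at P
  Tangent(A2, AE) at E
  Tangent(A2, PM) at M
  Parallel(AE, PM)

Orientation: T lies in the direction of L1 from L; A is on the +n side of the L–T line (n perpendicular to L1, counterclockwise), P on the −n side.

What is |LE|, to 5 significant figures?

32.638

Tangency of A1 to both parallel lines with radius 5.9 puts A and P at L ± 5.9·n: A = (-5.7668, 1.2468), P = (5.7668, -1.2468). Equal radii place E and M the same way about T: E = T + 5.9·n = (1.0168, 32.622), M = T − 5.9·n = (12.550, 30.128). Then |LE| = |E − L| = 32.638.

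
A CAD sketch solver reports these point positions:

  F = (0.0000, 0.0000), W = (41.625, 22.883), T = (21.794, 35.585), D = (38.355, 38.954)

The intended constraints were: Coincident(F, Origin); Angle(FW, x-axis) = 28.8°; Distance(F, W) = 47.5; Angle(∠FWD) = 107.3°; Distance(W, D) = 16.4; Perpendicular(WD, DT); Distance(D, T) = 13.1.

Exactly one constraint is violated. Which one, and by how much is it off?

Distance(D, T) = 13.1 — off by 3.80.

F = (0.00, 0.00) ✓; FW at 28.80° ✓; |FW| = 47.50 ✓; ∠FWD = 107.3° ✓; |WD| = 16.40 ✓; ∠(WD, DT) = 90.00° ✓; |DT| = 16.90 ✗.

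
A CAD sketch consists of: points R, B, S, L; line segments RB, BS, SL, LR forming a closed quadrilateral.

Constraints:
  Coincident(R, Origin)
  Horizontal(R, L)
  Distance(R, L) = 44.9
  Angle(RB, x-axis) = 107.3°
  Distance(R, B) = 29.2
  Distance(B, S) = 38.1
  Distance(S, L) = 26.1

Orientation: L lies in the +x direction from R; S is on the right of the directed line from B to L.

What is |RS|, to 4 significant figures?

18.91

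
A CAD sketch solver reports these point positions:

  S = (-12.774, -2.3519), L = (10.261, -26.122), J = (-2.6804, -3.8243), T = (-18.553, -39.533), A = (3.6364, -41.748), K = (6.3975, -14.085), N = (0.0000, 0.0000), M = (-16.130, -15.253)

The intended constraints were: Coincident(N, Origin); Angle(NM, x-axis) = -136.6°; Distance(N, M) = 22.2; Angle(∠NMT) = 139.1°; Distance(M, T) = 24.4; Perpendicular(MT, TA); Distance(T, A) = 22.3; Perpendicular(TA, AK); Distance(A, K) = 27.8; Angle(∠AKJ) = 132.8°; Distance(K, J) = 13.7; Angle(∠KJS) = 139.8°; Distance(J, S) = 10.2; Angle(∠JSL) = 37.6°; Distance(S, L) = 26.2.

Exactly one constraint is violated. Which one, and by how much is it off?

Distance(S, L) = 26.2 — off by 6.90.

N = (0.00, 0.00) ✓; NM at -136.6° ✓; |NM| = 22.20 ✓; ∠NMT = 139.1° ✓; |MT| = 24.40 ✓; ∠(MT, TA) = 90.00° ✓; |TA| = 22.30 ✓; ∠(TA, AK) = 90.00° ✓; |AK| = 27.80 ✓; ∠AKJ = 132.8° ✓; |KJ| = 13.70 ✓; ∠KJS = 139.8° ✓; |JS| = 10.20 ✓; ∠JSL = 37.60° ✓; |SL| = 33.10 ✗.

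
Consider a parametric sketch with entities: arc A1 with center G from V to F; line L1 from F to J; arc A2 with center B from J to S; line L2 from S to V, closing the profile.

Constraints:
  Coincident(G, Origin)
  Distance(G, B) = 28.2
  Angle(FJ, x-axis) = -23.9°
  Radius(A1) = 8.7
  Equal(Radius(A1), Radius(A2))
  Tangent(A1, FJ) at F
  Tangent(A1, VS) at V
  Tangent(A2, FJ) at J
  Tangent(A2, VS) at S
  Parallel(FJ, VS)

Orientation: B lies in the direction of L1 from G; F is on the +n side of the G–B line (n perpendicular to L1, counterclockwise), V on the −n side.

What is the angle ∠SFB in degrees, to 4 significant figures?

14.53°

The slot axis is L1's direction at -23.9°, so u = (cos -23.9°, sin -23.9°) = (0.9143, -0.4051) and n = (−sin -23.9°, cos -23.9°) = (0.4051, 0.9143). G is at the origin and B lies 28.2 along u from G, so B = 28.2·u = (25.78, -11.42). Tangency of A1 to both parallel lines with radius 8.7 puts F and V at G ± 8.7·n: F = (3.525, 7.954), V = (-3.525, -7.954). Equal radii place J and S the same way about B: J = B + 8.7·n = (29.31, -3.471), S = B − 8.7·n = (22.26, -19.38). Then cos ∠SFB = FS·FB / (|FS||FB|), giving 14.53°.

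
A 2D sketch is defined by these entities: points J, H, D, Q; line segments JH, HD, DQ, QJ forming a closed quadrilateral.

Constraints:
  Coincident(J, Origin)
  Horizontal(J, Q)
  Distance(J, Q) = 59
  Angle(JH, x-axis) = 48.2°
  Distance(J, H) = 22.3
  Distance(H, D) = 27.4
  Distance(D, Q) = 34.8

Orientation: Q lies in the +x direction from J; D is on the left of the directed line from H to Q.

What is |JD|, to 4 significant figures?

48.81

J is at the origin; JQ is horizontal with |JQ| = 59.0 and Q in +x, so Q = (59.0, 0). JH runs at 48.2° with |JH| = 22.3, so H = (14.86, 16.62). D is determined by |HD| = 27.4 and |DQ| = 34.8 together: it lies at the intersection of circle(H, 27.4) and circle(Q, 34.8). With |HQ| = 47.16, the foot of the radical line on HQ is 18.70 from H and the perpendicular offset is √(27.4² − 18.70²) = 20.02. Taking the left-of-HQ solution: D = (39.42, 28.77).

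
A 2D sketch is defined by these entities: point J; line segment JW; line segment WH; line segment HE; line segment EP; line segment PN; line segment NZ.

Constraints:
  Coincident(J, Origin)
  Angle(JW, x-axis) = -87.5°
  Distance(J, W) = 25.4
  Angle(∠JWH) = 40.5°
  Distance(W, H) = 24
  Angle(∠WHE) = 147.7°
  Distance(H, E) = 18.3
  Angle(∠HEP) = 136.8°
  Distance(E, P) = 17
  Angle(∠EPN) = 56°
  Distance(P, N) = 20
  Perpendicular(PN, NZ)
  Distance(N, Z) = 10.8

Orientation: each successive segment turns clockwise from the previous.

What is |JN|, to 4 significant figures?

6.347

∠HEP = 136.8° gives EP at 57.50° from the x-axis; with |EP| = 17.0, P = (-9.524, 24.50). ∠EPN = 56.0° gives PN at -66.50° from the x-axis; with |PN| = 20.0, N = (-1.549, 6.155). Then |JN| = |N − J| = 6.347.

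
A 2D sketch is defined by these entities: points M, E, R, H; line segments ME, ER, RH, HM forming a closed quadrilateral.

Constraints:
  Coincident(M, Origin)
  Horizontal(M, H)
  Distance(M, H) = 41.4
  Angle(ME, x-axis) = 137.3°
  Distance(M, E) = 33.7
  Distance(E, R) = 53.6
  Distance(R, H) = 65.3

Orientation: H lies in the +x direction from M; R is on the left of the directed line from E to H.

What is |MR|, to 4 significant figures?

61.17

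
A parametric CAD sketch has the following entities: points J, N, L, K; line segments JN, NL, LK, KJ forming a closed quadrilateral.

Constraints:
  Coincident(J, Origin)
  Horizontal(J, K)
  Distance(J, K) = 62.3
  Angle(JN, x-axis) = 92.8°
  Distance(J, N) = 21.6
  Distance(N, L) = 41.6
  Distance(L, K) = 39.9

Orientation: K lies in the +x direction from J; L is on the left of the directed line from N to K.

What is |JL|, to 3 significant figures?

50.8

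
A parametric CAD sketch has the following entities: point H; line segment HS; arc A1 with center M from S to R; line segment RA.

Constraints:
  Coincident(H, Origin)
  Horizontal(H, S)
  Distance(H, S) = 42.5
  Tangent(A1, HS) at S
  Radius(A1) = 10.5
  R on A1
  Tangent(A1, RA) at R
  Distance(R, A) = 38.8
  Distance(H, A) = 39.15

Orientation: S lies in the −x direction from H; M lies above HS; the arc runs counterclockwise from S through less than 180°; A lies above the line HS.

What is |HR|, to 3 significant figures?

34.1

H is at the origin; H and S share the same y with |HS| = 42.5 and S on the −x side, so S = (-42.5, 0.00). A1 meets HS tangentially, so MS is at right angles to HS, so M = S + (0, 10.5) = (-42.5, 10.5). Since MR ⟂ RA (tangency), |MA| = √(10.5² + 38.8²) = 40.2 regardless of where R sits on A1. So A lies on both circle(H, 39.15) and circle(M, 40.2); the above-HS intersection is A = (-12.4, 37.1). R is the foot of the tangent from A: R = (-33.7, 4.73).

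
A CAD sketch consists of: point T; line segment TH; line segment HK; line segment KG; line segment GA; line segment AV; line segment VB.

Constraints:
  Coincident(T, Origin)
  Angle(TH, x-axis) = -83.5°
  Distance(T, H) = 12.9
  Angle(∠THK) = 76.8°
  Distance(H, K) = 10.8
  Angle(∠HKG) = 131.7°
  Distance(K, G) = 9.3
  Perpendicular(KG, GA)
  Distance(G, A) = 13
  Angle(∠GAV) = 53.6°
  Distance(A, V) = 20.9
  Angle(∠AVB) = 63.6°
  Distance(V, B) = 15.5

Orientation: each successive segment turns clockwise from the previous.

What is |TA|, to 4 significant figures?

5.290

T is at the origin; TH runs at -83.5° with length 12.9, so H = (1.460, -12.82). ∠THK = 76.8° gives HK at 173.3° from the x-axis; with |HK| = 10.8, K = (-9.266, -11.56). ∠HKG = 131.7° gives KG at 125.0° from the x-axis; with |KG| = 9.3, G = (-14.60, -3.939). KG is perpendicular to GA, so GA runs at 35.00°; with |GA| = 13.0, A = (-3.951, 3.518). Then |TA| = |A − T| = 5.290.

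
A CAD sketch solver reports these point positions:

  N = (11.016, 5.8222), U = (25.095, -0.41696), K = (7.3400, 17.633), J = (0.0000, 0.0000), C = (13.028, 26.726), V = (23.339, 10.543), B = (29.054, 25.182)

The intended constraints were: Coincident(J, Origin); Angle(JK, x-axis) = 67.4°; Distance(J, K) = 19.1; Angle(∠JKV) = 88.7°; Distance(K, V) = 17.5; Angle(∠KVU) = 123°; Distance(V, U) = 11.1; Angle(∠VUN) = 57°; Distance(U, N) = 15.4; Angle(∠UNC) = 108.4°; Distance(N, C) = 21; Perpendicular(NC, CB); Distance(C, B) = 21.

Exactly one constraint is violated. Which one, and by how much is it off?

Distance(C, B) = 21 — off by 4.90.

J = (0.00, 0.00) ✓; JK at 67.40° ✓; |JK| = 19.10 ✓; ∠JKV = 88.70° ✓; |KV| = 17.50 ✓; ∠KVU = 123.0° ✓; |VU| = 11.10 ✓; ∠VUN = 57.00° ✓; |UN| = 15.40 ✓; ∠UNC = 108.4° ✓; |NC| = 21.00 ✓; ∠(NC, CB) = 90.01° ✓; |CB| = 16.10 ✗.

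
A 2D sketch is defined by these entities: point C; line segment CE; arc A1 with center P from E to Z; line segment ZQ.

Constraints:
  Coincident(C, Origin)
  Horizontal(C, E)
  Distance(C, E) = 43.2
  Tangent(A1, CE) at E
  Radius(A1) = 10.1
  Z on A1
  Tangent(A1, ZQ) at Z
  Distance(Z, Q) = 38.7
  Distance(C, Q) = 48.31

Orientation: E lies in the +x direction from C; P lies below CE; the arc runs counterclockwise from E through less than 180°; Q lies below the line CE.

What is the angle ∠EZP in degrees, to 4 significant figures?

54.44°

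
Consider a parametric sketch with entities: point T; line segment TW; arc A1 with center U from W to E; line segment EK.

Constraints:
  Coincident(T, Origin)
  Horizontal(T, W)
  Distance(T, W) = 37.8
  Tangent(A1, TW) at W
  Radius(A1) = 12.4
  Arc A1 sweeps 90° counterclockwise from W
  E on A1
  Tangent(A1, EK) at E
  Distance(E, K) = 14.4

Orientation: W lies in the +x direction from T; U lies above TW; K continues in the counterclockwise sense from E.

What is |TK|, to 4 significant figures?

56.91

T is at the origin; T and W share the same y with |TW| = 37.8 and W on the +x side, so W = (37.80, 0.000). Since A1 is tangent to TW there, UW ⟂ TW, so U = W + (0, 12.4) = (37.80, 12.40). On A1, W sits at bearing -90° from U; a 90° counterclockwise sweep puts E at bearing 0°, so E = U + 12.4·(cos 0°, sin 0°) = (50.20, 12.40). The tangent condition forces UE to be normal to EK, so EK runs along (−sin 0°, cos 0°); with |EK| = 14.4, K = (50.20, 26.80). Then |TK| = |K − T| = 56.91.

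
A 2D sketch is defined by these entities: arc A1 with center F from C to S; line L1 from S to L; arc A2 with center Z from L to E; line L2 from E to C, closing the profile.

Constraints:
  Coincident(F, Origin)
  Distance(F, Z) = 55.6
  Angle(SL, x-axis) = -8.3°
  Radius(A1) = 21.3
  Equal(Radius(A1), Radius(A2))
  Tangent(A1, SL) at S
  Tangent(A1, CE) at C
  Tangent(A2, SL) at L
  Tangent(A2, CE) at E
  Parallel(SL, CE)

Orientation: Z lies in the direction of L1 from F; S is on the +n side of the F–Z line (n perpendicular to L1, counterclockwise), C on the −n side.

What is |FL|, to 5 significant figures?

59.540

The slot axis is L1's direction at -8.3°, so u = (cos -8.3°, sin -8.3°) = (0.98953, -0.14436) and n = (−sin -8.3°, cos -8.3°) = (0.14436, 0.98953). F is at the origin and Z lies 55.6 along u from F, so Z = 55.6·u = (55.018, -8.0262). Tangency of A1 to both parallel lines with radius 21.3 puts S and C at F ± 21.3·n: S = (3.0748, 21.077), C = (-3.0748, -21.077). Equal radii place L and E the same way about Z: L = Z + 21.3·n = (58.092, 13.051), E = Z − 21.3·n = (51.943, -29.103). Then |FL| = |L − F| = 59.540.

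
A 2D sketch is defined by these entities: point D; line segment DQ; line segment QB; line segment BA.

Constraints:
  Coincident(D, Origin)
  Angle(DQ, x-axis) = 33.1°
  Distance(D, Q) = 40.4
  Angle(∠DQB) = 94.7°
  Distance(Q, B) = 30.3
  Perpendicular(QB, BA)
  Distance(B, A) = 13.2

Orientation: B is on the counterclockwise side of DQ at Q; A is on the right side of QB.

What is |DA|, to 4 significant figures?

63.15

D is at the origin; DQ runs at 33.1° with length 40.4, so Q = 40.4·(cos 33.1°, sin 33.1°) = (33.84, 22.06). ∠DQB = 94.7°, so QB runs at 33.1° + (180° − 94.7°) = 118.4° from the x-axis; with |QB| = 30.3, B = Q + 30.3·(cos 118.4°, sin 118.4°) = (19.43, 48.72). QB is perpendicular to BA; with |BA| = 13.2 on the right of QB, A = B + 13.2·(0.8796, 0.4756) = (31.04, 54.99). Then |DA| = |A − D| = 63.15.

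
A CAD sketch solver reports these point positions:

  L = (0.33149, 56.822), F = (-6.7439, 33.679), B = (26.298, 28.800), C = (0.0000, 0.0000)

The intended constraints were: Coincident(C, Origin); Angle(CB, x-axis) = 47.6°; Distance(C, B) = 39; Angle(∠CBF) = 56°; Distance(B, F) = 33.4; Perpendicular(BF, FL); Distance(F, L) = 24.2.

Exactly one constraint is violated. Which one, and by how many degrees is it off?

Perpendicular(BF, FL) — off by 8.60°.

C = (0.00, 0.00) ✓; CB at 47.60° ✓; |CB| = 39.00 ✓; ∠CBF = 56.00° ✓; |BF| = 33.40 ✓; ∠(BF, FL) = 98.60° ✗; |FL| = 24.20 ✓.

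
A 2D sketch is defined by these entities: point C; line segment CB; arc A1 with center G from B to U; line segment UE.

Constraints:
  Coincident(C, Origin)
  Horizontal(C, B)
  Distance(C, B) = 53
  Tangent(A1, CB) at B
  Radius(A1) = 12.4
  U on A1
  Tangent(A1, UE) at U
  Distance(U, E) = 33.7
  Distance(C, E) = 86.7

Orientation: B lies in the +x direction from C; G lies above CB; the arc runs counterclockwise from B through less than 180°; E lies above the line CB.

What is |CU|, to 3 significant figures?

64.8

Checks: |GU| = 12.40 ✓; ∠(GU, UE) = 90.00° ✓; |UE| = 33.70 ✓; |CE| = 86.70 ✓.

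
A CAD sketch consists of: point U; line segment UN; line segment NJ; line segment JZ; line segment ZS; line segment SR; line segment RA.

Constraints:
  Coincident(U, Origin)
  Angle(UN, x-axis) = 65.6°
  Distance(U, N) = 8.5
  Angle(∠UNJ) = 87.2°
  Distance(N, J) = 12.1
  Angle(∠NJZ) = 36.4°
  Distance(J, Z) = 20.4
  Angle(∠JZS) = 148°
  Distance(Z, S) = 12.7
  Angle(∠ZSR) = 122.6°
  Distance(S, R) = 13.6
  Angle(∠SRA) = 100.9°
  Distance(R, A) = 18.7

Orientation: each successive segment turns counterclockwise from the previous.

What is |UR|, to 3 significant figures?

26.3

U is at the origin; UN runs at 65.6° with length 8.5, so N = (3.51, 7.74). ∠UNJ = 87.2° gives NJ at 158° from the x-axis; with |NJ| = 12.1, J = (-7.74, 12.2). ∠NJZ = 36.4° gives JZ at -58.0° from the x-axis; with |JZ| = 20.4, Z = (3.07, -5.11). ∠JZS = 148.0° gives ZS at -26.0° from the x-axis; with |ZS| = 12.7, S = (14.5, -10.7). ∠ZSR = 122.6° gives SR at 31.4° from the x-axis; with |SR| = 13.6, R = (26.1, -3.59). Then |UR| = |R − U| = 26.3.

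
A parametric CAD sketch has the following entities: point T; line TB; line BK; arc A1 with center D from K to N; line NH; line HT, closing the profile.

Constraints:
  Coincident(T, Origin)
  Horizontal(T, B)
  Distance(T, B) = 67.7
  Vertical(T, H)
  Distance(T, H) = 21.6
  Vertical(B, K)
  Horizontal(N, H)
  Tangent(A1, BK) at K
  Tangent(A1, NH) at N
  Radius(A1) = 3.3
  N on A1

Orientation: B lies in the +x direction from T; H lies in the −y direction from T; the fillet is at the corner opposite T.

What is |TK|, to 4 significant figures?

70.13

The virtual corner opposite T is at (67.70, -21.60). Tangency of A1 to BK means the radius DK is perpendicular to BK and tangency of A1 to NH means the radius DN is perpendicular to NH, with radius 3.3, so the center D sits 3.3 in from both sides at D = (64.40, -18.30). That places the tangent points at K = (67.70, -18.30) on BK and N = (64.40, -21.60) on NH. Then |TK| = |K − T| = 70.13.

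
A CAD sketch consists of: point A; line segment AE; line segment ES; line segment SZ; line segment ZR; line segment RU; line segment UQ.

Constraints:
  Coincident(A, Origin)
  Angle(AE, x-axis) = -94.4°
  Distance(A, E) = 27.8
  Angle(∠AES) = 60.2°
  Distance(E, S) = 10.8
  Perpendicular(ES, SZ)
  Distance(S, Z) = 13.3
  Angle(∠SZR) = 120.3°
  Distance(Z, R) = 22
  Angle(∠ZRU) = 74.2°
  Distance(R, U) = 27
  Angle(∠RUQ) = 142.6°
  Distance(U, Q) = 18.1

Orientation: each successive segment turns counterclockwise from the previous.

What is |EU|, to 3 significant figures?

15.1

A is at the origin; AE runs at -94.4° with length 27.8, so E = (-2.13, -27.7). ∠AES = 60.2° gives ES at 25.4° from the x-axis; with |ES| = 10.8, S = (7.62, -23.1). The perpendicularity gives SZ at right angles to ES, so SZ runs at 115°; with |SZ| = 13.3, Z = (1.92, -11.1). ∠SZR = 120.3° gives ZR at 175° from the x-axis; with |ZR| = 22.0, R = (-20.0, -9.19). ∠ZRU = 74.2° gives RU at -79.1° from the x-axis; with |RU| = 27.0, U = (-14.9, -35.7). Then |EU| = |U − E| = 15.1.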